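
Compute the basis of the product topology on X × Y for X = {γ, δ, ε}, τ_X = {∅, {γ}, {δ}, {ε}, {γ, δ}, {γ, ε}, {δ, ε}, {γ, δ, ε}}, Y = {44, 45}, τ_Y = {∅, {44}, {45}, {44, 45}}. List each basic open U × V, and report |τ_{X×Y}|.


Basis B = {∅ × ∅, {γ} × {44}, {γ} × {45}, {δ} × {44}, {δ} × {45}, {ε} × {44}, {ε} × {45}, {γ} × {44, 45}, {γ, δ} × {44}, {γ, ε} × {44}, {γ, δ} × {45}, {γ, ε} × {45}, {δ} × {44, 45}, {δ, ε} × {44}, {δ, ε} × {45}, {ε} × {44, 45}, {γ, δ, ε} × {44}, {γ, δ, ε} × {45}, {γ, δ} × {44, 45}, {γ, ε} × {44, 45}, {δ, ε} × {44, 45}, {γ, δ, ε} × {44, 45}}; |τ_{X×Y}| = 64.

Enumerate products U × V with U ∈ τ_X, V ∈ τ_Y (deduplicated):
  ∅ × ∅ = {} (∅)
  {γ} × {44} = {(γ,44)}
  {γ} × {45} = {(γ,45)}
  {δ} × {44} = {(δ,44)}
  {δ} × {45} = {(δ,45)}
  {ε} × {44} = {(ε,44)}
  {ε} × {45} = {(ε,45)}
  {γ} × {44, 45} = {(γ,44), (γ,45)}
  {γ, δ} × {44} = {(γ,44), (δ,44)}
  {γ, ε} × {44} = {(γ,44), (ε,44)}
  {γ, δ} × {45} = {(γ,45), (δ,45)}
  {γ, ε} × {45} = {(γ,45), (ε,45)}
  {δ} × {44, 45} = {(δ,44), (δ,45)}
  {δ, ε} × {44} = {(δ,44), (ε,44)}
  {δ, ε} × {45} = {(δ,45), (ε,45)}
  {ε} × {44, 45} = {(ε,44), (ε,45)}
  {γ, δ, ε} × {44} = {(γ,44), (δ,44), (ε,44)}
  {γ, δ, ε} × {45} = {(γ,45), (δ,45), (ε,45)}
  {γ, δ} × {44, 45} = {(γ,44), (γ,45), (δ,44), (δ,45)}
  {γ, ε} × {44, 45} = {(γ,44), (γ,45), (ε,44), (ε,45)}
  {δ, ε} × {44, 45} = {(δ,44), (δ,45), (ε,44), (ε,45)}
  {γ, δ, ε} × {44, 45} = {(γ,44), (γ,45), (δ,44), (δ,45), (ε,44), (ε,45)}
These 22 distinct sets form the basis B.
Close under arbitrary unions to get τ_{X×Y}; counting gives |τ_{X×Y}| = 64.


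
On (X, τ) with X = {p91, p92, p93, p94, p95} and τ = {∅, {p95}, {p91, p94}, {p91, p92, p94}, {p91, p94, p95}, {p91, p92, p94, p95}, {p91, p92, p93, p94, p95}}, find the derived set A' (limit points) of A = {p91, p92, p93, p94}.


A' = {p91, p92, p93, p94}

For each x ∈ X, list the open sets U ∈ τ with x ∈ U, then check whether U ∩ (A ∖ {x}) ≠ ∅ for every such U.
  x = p91: opens ∋ x are {p91, p94}, {p91, p92, p94}, {p91, p94, p95}, {p91, p92, p94, p95}, {p91, p92, p93, p94, p95}; each meets A ∖ {p91}, so x IS a limit point.
  x = p92: opens ∋ x are {p91, p92, p94}, {p91, p92, p94, p95}, {p91, p92, p93, p94, p95}; each meets A ∖ {p92}, so x IS a limit point.
  x = p93: opens ∋ x are {p91, p92, p93, p94, p95}; each meets A ∖ {p93}, so x IS a limit point.
  x = p94: opens ∋ x are {p91, p94}, {p91, p92, p94}, {p91, p94, p95}, {p91, p92, p94, p95}, {p91, p92, p93, p94, p95}; each meets A ∖ {p94}, so x IS a limit point.
  x = p95: open {p95} ∋ x has {p95} ∩ (A ∖ {p95}) = ∅, so x is NOT a limit point.
Collecting: A' = {p91, p92, p93, p94}.


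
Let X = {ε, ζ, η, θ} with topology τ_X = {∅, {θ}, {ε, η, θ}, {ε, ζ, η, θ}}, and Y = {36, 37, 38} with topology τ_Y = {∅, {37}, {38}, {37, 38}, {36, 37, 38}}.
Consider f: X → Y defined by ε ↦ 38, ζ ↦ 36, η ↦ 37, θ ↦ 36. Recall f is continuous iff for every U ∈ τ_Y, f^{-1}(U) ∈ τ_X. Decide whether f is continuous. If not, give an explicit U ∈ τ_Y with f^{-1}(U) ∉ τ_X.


f is NOT continuous.

Compute f^{-1}(U) for each U ∈ τ_Y:
  U = ∅: f^{-1}(U) = ∅ ∈ τ_X ✓.
  U = {37}: f^{-1}(U) = {η} ∉ τ_X ✗.
  U = {38}: f^{-1}(U) = {ε} ∉ τ_X ✗.
  U = {37, 38}: f^{-1}(U) = {ε, η} ∉ τ_X ✗.
  U = {36, 37, 38}: f^{-1}(U) = {ε, ζ, η, θ} ∈ τ_X ✓.
Found U = {37} with f^{-1}(U) = {η} not in τ_X. Therefore f is NOT continuous.


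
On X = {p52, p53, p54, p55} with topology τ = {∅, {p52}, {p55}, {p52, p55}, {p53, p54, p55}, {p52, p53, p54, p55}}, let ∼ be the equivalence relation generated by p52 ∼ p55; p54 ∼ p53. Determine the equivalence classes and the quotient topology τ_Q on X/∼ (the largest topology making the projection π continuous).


X/∼ = {[p52=p55], [p53=p54]}; |τ_Q| = 3.

Equivalence classes: [p52=p55], [p53=p54].
Quotient map π: X → X/∼ sends p52 ↦ [p52=p55], p53 ↦ [p53=p54], p54 ↦ [p53=p54], p55 ↦ [p52=p55].
For each subset V ⊆ X/∼, compute π^{-1}(V) ⊆ X and check whether π^{-1}(V) ∈ τ. V is open in τ_Q iff π^{-1}(V) ∈ τ.
  V = {}: π^{-1}(V) = ∅ ∈ τ ✓.
  V = {[p52=p55]}: π^{-1}(V) = {p52, p55} ∈ τ ✓.
  V = {[p53=p54]}: π^{-1}(V) = {p53, p54} ∉ τ ✗.
  V = {[p52=p55], [p53=p54]}: π^{-1}(V) = {p52, p53, p54, p55} ∈ τ ✓.
Open sets in the quotient: τ_Q = {{}, {[p52=p55]}, {[p52=p55], [p53=p54]}} (3 elements).


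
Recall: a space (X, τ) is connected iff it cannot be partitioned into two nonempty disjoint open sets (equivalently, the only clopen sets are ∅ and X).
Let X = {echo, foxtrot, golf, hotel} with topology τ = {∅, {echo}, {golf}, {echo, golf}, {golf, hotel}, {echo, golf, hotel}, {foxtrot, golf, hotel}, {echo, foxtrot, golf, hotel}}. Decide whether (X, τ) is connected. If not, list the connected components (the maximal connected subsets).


(X, τ) is disconnected; components = [{echo}, {foxtrot, golf, hotel}].

Find clopen sets (U ∈ τ with X ∖ U ∈ τ):
  U = ∅, X ∖ U = {echo, foxtrot, golf, hotel} — both open, so U is clopen.
  U = {echo}, X ∖ U = {foxtrot, golf, hotel} — both open, so U is clopen.
  U = {foxtrot, golf, hotel}, X ∖ U = {echo} — both open, so U is clopen.
  U = {echo, foxtrot, golf, hotel}, X ∖ U = ∅ — both open, so U is clopen.
Nontrivial clopen(s) exist: e.g. {foxtrot, golf, hotel}. So (X, τ) is disconnected.
Compute connected components by grouping points that agree on all clopens:
  component: {echo}
  component: {foxtrot, golf, hotel}


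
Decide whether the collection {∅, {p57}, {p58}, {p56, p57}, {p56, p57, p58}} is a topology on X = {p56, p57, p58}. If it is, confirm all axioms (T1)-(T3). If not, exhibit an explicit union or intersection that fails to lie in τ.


τ is NOT a topology on X.

Axiom (T1): ∅ ∈ τ? Yes; X ∈ τ? Yes.
Axiom (T2/T3): check pairwise unions and intersections of members of τ.
Counterexample for (T2): {p57} ∪ {p58} = {p57, p58} ∉ τ. Therefore τ is NOT a topology.


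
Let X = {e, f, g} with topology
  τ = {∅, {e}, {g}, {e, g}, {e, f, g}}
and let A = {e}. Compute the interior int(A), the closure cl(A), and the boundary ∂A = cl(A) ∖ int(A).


int(A) = {e}, cl(A) = {e, f}, ∂A = {f}.

Closed sets in (X, τ) are complements of opens:
  closed(X, τ) = {∅, {f}, {e, f}, {f, g}, {e, f, g}}.
int(A) = ⋃ {U ∈ τ : U ⊆ A}. Opens contained in A: ∅, {e}.
Taking the union of these: int(A) = {e}.
cl(A) = ⋂ {C closed : A ⊆ C}. Closed sets containing A: {e, f}, {e, f, g}.
Intersecting these: cl(A) = {e, f}.
∂A = cl(A) ∖ int(A) = {e, f} ∖ {e} = {f}.


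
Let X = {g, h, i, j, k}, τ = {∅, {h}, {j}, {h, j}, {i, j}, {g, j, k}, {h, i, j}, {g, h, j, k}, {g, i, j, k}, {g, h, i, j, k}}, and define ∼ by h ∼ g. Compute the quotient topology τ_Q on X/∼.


X/∼ = {[g=h], [i], [j], [k]}; |τ_Q| = 5.

Equivalence classes: [g=h], [i], [j], [k].
Quotient map π: X → X/∼ sends g ↦ [g=h], h ↦ [g=h], i ↦ [i], j ↦ [j], k ↦ [k].
For each subset V ⊆ X/∼, compute π^{-1}(V) ⊆ X and check whether π^{-1}(V) ∈ τ. V is open in τ_Q iff π^{-1}(V) ∈ τ.
  V = {}: π^{-1}(V) = ∅ ∈ τ ✓.
  V = {[g=h]}: π^{-1}(V) = {g, h} ∉ τ ✗.
  V = {[i]}: π^{-1}(V) = {i} ∉ τ ✗.
  V = {[g=h], [i]}: π^{-1}(V) = {g, h, i} ∉ τ ✗.
  V = {[j]}: π^{-1}(V) = {j} ∈ τ ✓.
  V = {[g=h], [j]}: π^{-1}(V) = {g, h, j} ∉ τ ✗.
  V = {[i], [j]}: π^{-1}(V) = {i, j} ∈ τ ✓.
  V = {[g=h], [i], [j]}: π^{-1}(V) = {g, h, i, j} ∉ τ ✗.
  V = {[k]}: π^{-1}(V) = {k} ∉ τ ✗.
  V = {[g=h], [k]}: π^{-1}(V) = {g, h, k} ∉ τ ✗.
  V = {[i], [k]}: π^{-1}(V) = {i, k} ∉ τ ✗.
  V = {[g=h], [i], [k]}: π^{-1}(V) = {g, h, i, k} ∉ τ ✗.
  V = {[j], [k]}: π^{-1}(V) = {j, k} ∉ τ ✗.
  V = {[g=h], [j], [k]}: π^{-1}(V) = {g, h, j, k} ∈ τ ✓.
  V = {[i], [j], [k]}: π^{-1}(V) = {i, j, k} ∉ τ ✗.
  V = {[g=h], [i], [j], [k]}: π^{-1}(V) = {g, h, i, j, k} ∈ τ ✓.
Open sets in the quotient: τ_Q = {{}, {[j]}, {[i], [j]}, {[g=h], [j], [k]}, {[g=h], [i], [j], [k]}} (5 elements).


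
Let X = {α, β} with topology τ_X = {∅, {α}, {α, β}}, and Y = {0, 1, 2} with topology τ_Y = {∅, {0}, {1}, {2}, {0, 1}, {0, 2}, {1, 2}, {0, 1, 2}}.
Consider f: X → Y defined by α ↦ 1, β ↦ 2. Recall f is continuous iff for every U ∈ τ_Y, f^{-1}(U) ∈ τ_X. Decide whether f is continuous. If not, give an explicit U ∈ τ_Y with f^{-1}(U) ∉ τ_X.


f is NOT continuous.

Compute f^{-1}(U) for each U ∈ τ_Y:
  U = ∅: f^{-1}(U) = ∅ ∈ τ_X ✓.
  U = {0}: f^{-1}(U) = ∅ ∈ τ_X ✓.
  U = {1}: f^{-1}(U) = {α} ∈ τ_X ✓.
  U = {2}: f^{-1}(U) = {β} ∉ τ_X ✗.
  U = {0, 1}: f^{-1}(U) = {α} ∈ τ_X ✓.
  U = {0, 2}: f^{-1}(U) = {β} ∉ τ_X ✗.
  U = {1, 2}: f^{-1}(U) = {α, β} ∈ τ_X ✓.
  U = {0, 1, 2}: f^{-1}(U) = {α, β} ∈ τ_X ✓.
Found U = {2} with f^{-1}(U) = {β} not in τ_X. Therefore f is NOT continuous.


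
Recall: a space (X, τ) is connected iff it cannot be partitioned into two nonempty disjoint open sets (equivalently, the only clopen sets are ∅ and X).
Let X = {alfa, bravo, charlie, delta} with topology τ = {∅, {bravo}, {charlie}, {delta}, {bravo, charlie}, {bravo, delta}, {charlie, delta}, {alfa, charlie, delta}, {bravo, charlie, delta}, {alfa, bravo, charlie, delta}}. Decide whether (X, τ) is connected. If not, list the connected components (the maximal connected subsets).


(X, τ) is disconnected; components = [{bravo}, {alfa, charlie, delta}].

Find clopen sets (U ∈ τ with X ∖ U ∈ τ):
  U = ∅, X ∖ U = {alfa, bravo, charlie, delta} — both open, so U is clopen.
  U = {bravo}, X ∖ U = {alfa, charlie, delta} — both open, so U is clopen.
  U = {alfa, charlie, delta}, X ∖ U = {bravo} — both open, so U is clopen.
  U = {alfa, bravo, charlie, delta}, X ∖ U = ∅ — both open, so U is clopen.
Nontrivial clopen(s) exist: e.g. {bravo}. So (X, τ) is disconnected.
Compute connected components by grouping points that agree on all clopens:
  component: {bravo}
  component: {alfa, charlie, delta}


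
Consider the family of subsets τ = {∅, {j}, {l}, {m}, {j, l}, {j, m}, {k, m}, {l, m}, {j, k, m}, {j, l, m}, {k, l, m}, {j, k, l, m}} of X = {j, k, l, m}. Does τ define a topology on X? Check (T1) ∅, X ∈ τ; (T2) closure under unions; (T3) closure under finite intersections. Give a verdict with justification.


τ IS a topology on X.

Axiom (T1): ∅ ∈ τ? Yes; X ∈ τ? Yes.
Axiom (T2/T3): check pairwise unions and intersections of members of τ.
All pairwise intersections and unions checked — each lies in τ. Therefore τ satisfies (T1), (T2), (T3): it IS a topology on X.


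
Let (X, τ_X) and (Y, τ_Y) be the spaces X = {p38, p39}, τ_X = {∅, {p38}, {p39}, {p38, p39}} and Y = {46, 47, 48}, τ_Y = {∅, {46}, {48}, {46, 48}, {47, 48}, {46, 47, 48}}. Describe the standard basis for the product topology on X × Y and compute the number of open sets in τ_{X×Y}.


Basis B = {∅ × ∅, {p38} × {46}, {p38} × {48}, {p39} × {46}, {p39} × {48}, {p38} × {46, 48}, {p38, p39} × {46}, {p38} × {47, 48}, {p38, p39} × {48}, {p39} × {46, 48}, {p39} × {47, 48}, {p38} × {46, 47, 48}, {p39} × {46, 47, 48}, {p38, p39} × {46, 48}, {p38, p39} × {47, 48}, {p38, p39} × {46, 47, 48}}; |τ_{X×Y}| = 36.

Enumerate products U × V with U ∈ τ_X, V ∈ τ_Y (deduplicated):
  ∅ × ∅ = {} (∅)
  {p38} × {46} = {(p38,46)}
  {p38} × {48} = {(p38,48)}
  {p39} × {46} = {(p39,46)}
  {p39} × {48} = {(p39,48)}
  {p38} × {46, 48} = {(p38,46), (p38,48)}
  {p38, p39} × {46} = {(p38,46), (p39,46)}
  {p38} × {47, 48} = {(p38,47), (p38,48)}
  {p38, p39} × {48} = {(p38,48), (p39,48)}
  {p39} × {46, 48} = {(p39,46), (p39,48)}
  {p39} × {47, 48} = {(p39,47), (p39,48)}
  {p38} × {46, 47, 48} = {(p38,46), (p38,47), (p38,48)}
  {p39} × {46, 47, 48} = {(p39,46), (p39,47), (p39,48)}
  {p38, p39} × {46, 48} = {(p38,46), (p38,48), (p39,46), (p39,48)}
  {p38, p39} × {47, 48} = {(p38,47), (p38,48), (p39,47), (p39,48)}
  {p38, p39} × {46, 47, 48} = {(p38,46), (p38,47), (p38,48), (p39,46), (p39,47), (p39,48)}
These 16 distinct sets form the basis B.
Close under arbitrary unions to get τ_{X×Y}; counting gives |τ_{X×Y}| = 36.


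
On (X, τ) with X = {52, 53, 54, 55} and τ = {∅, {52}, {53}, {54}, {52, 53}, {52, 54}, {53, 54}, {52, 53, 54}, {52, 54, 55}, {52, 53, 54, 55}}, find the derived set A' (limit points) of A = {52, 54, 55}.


A' = {55}

For each x ∈ X, list the open sets U ∈ τ with x ∈ U, then check whether U ∩ (A ∖ {x}) ≠ ∅ for every such U.
  x = 52: open {52} ∋ x has {52} ∩ (A ∖ {52}) = ∅, so x is NOT a limit point.
  x = 53: open {53} ∋ x has {53} ∩ (A ∖ {53}) = ∅, so x is NOT a limit point.
  x = 54: open {54} ∋ x has {54} ∩ (A ∖ {54}) = ∅, so x is NOT a limit point.
  x = 55: opens ∋ x are {52, 54, 55}, {52, 53, 54, 55}; each meets A ∖ {55}, so x IS a limit point.
Collecting: A' = {55}.


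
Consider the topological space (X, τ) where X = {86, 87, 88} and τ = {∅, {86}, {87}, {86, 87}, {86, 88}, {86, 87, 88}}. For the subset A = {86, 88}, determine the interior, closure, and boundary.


int(A) = {86, 88}, cl(A) = {86, 88}, ∂A = ∅.

Closed sets in (X, τ) are complements of opens:
  closed(X, τ) = {∅, {87}, {88}, {86, 88}, {87, 88}, {86, 87, 88}}.
int(A) = ⋃ {U ∈ τ : U ⊆ A}. Opens contained in A: ∅, {86}, {86, 88}.
Taking the union of these: int(A) = {86, 88}.
cl(A) = ⋂ {C closed : A ⊆ C}. Closed sets containing A: {86, 88}, {86, 87, 88}.
Intersecting these: cl(A) = {86, 88}.
∂A = cl(A) ∖ int(A) = {86, 88} ∖ {86, 88} = ∅.


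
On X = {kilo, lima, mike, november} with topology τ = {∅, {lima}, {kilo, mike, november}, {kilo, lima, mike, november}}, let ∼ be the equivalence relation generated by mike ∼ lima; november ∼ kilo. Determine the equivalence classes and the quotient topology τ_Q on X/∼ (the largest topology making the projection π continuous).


X/∼ = {[kilo=november], [lima=mike]}; |τ_Q| = 2.

Equivalence classes: [kilo=november], [lima=mike].
Quotient map π: X → X/∼ sends kilo ↦ [kilo=november], lima ↦ [lima=mike], mike ↦ [lima=mike], november ↦ [kilo=november].
For each subset V ⊆ X/∼, compute π^{-1}(V) ⊆ X and check whether π^{-1}(V) ∈ τ. V is open in τ_Q iff π^{-1}(V) ∈ τ.
  V = {}: π^{-1}(V) = ∅ ∈ τ ✓.
  V = {[kilo=november]}: π^{-1}(V) = {kilo, november} ∉ τ ✗.
  V = {[lima=mike]}: π^{-1}(V) = {lima, mike} ∉ τ ✗.
  V = {[kilo=november], [lima=mike]}: π^{-1}(V) = {kilo, lima, mike, november} ∈ τ ✓.
Open sets in the quotient: τ_Q = {{}, {[kilo=november], [lima=mike]}} (2 elements).


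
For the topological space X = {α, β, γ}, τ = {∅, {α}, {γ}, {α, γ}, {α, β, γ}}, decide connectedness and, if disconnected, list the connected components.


(X, τ) is connected.

Find clopen sets (U ∈ τ with X ∖ U ∈ τ):
  U = ∅, X ∖ U = {α, β, γ} — both open, so U is clopen.
  U = {α, β, γ}, X ∖ U = ∅ — both open, so U is clopen.
Only trivial clopens (∅ and X) exist, so (X, τ) is connected.
Compute connected components by grouping points that agree on all clopens:
  component: {α, β, γ}


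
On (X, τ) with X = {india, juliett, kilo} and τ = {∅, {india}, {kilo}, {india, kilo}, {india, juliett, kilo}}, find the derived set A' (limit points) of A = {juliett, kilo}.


A' = {juliett}

For each x ∈ X, list the open sets U ∈ τ with x ∈ U, then check whether U ∩ (A ∖ {x}) ≠ ∅ for every such U.
  x = india: open {india} ∋ x has {india} ∩ (A ∖ {india}) = ∅, so x is NOT a limit point.
  x = juliett: opens ∋ x are {india, juliett, kilo}; each meets A ∖ {juliett}, so x IS a limit point.
  x = kilo: open {kilo} ∋ x has {kilo} ∩ (A ∖ {kilo}) = ∅, so x is NOT a limit point.
Collecting: A' = {juliett}.


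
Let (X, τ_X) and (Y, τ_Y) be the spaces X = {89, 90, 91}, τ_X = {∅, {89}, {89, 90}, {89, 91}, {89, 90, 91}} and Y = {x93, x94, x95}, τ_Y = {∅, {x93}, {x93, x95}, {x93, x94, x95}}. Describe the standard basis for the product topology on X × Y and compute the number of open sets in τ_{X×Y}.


Basis B = {∅ × ∅, {89} × {x93}, {89} × {x93, x95}, {89, 90} × {x93}, {89, 91} × {x93}, {89} × {x93, x94, x95}, {89, 90, 91} × {x93}, {89, 90} × {x93, x95}, {89, 91} × {x93, x95}, {89, 90} × {x93, x94, x95}, {89, 91} × {x93, x94, x95}, {89, 90, 91} × {x93, x95}, {89, 90, 91} × {x93, x94, x95}}; |τ_{X×Y}| = 30.

Enumerate products U × V with U ∈ τ_X, V ∈ τ_Y (deduplicated):
  ∅ × ∅ = {} (∅)
  {89} × {x93} = {(89,x93)}
  {89} × {x93, x95} = {(89,x93), (89,x95)}
  {89, 90} × {x93} = {(89,x93), (90,x93)}
  {89, 91} × {x93} = {(89,x93), (91,x93)}
  {89} × {x93, x94, x95} = {(89,x93), (89,x94), (89,x95)}
  {89, 90, 91} × {x93} = {(89,x93), (90,x93), (91,x93)}
  {89, 90} × {x93, x95} = {(89,x93), (89,x95), (90,x93), (90,x95)}
  {89, 91} × {x93, x95} = {(89,x93), (89,x95), (91,x93), (91,x95)}
  {89, 90} × {x93, x94, x95} = {(89,x93), (89,x94), (89,x95), (90,x93), (90,x94), (90,x95)}
  {89, 91} × {x93, x94, x95} = {(89,x93), (89,x94), (89,x95), (91,x93), (91,x94), (91,x95)}
  {89, 90, 91} × {x93, x95} = {(89,x93), (89,x95), (90,x93), (90,x95), (91,x93), (91,x95)}
  {89, 90, 91} × {x93, x94, x95} = {(89,x93), (89,x94), (89,x95), (90,x93), (90,x94), (90,x95), (91,x93), (91,x94), (91,x95)}
These 13 distinct sets form the basis B.
Close under arbitrary unions to get τ_{X×Y}; counting gives |τ_{X×Y}| = 30.


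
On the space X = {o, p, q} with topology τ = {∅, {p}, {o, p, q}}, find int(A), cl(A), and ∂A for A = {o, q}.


int(A) = ∅, cl(A) = {o, q}, ∂A = {o, q}.

Closed sets in (X, τ) are complements of opens:
  closed(X, τ) = {∅, {o, q}, {o, p, q}}.
int(A) = ⋃ {U ∈ τ : U ⊆ A}. Opens contained in A: ∅.
Taking the union of these: int(A) = ∅.
cl(A) = ⋂ {C closed : A ⊆ C}. Closed sets containing A: {o, q}, {o, p, q}.
Intersecting these: cl(A) = {o, q}.
∂A = cl(A) ∖ int(A) = {o, q} ∖ ∅ = {o, q}.


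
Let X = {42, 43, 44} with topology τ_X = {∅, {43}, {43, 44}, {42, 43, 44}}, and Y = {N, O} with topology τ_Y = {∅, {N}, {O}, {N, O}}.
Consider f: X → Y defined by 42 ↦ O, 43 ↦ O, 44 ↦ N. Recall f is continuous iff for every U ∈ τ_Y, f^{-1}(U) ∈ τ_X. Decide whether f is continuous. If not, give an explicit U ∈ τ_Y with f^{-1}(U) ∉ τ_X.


f is NOT continuous.

Compute f^{-1}(U) for each U ∈ τ_Y:
  U = ∅: f^{-1}(U) = ∅ ∈ τ_X ✓.
  U = {N}: f^{-1}(U) = {44} ∉ τ_X ✗.
  U = {O}: f^{-1}(U) = {42, 43} ∉ τ_X ✗.
  U = {N, O}: f^{-1}(U) = {42, 43, 44} ∈ τ_X ✓.
Found U = {N} with f^{-1}(U) = {44} not in τ_X. Therefore f is NOT continuous.


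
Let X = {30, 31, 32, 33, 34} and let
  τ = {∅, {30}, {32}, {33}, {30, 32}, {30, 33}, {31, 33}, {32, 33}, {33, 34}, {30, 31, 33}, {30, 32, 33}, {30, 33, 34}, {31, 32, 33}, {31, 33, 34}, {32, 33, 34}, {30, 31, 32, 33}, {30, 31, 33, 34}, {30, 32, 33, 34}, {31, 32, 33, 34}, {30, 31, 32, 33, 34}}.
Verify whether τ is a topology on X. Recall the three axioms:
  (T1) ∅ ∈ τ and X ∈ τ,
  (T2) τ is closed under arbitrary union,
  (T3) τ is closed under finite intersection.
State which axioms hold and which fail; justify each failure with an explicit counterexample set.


τ IS a topology on X.

Axiom (T1): ∅ ∈ τ? Yes; X ∈ τ? Yes.
Axiom (T2/T3): check pairwise unions and intersections of members of τ.
All pairwise intersections and unions checked — each lies in τ. Therefore τ satisfies (T1), (T2), (T3): it IS a topology on X.


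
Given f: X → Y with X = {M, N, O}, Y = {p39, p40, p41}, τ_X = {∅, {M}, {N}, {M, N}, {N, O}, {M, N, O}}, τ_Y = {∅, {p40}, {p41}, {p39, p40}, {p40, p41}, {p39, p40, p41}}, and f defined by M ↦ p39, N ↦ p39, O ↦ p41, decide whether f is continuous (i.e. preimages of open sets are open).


f is NOT continuous.

Compute f^{-1}(U) for each U ∈ τ_Y:
  U = ∅: f^{-1}(U) = ∅ ∈ τ_X ✓.
  U = {p40}: f^{-1}(U) = ∅ ∈ τ_X ✓.
  U = {p41}: f^{-1}(U) = {O} ∉ τ_X ✗.
  U = {p39, p40}: f^{-1}(U) = {M, N} ∈ τ_X ✓.
  U = {p40, p41}: f^{-1}(U) = {O} ∉ τ_X ✗.
  U = {p39, p40, p41}: f^{-1}(U) = {M, N, O} ∈ τ_X ✓.
Found U = {p41} with f^{-1}(U) = {O} not in τ_X. Therefore f is NOT continuous.


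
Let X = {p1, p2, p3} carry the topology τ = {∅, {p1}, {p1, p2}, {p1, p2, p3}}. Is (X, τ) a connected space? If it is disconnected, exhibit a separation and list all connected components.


(X, τ) is connected.

Find clopen sets (U ∈ τ with X ∖ U ∈ τ):
  U = ∅, X ∖ U = {p1, p2, p3} — both open, so U is clopen.
  U = {p1, p2, p3}, X ∖ U = ∅ — both open, so U is clopen.
Only trivial clopens (∅ and X) exist, so (X, τ) is connected.
Compute connected components by grouping points that agree on all clopens:
  component: {p1, p2, p3}


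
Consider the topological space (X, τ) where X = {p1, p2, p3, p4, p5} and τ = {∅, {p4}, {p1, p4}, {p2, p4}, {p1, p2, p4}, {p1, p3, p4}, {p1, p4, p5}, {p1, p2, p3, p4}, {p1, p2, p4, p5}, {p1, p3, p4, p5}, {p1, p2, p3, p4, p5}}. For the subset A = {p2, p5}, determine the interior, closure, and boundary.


int(A) = ∅, cl(A) = {p2, p5}, ∂A = {p2, p5}.

Closed sets in (X, τ) are complements of opens:
  closed(X, τ) = {∅, {p2}, {p3}, {p5}, {p2, p3}, {p2, p5}, {p3, p5}, {p1, p3, p5}, {p2, p3, p5}, {p1, p2, p3, p5}, {p1, p2, p3, p4, p5}}.
int(A) = ⋃ {U ∈ τ : U ⊆ A}. Opens contained in A: ∅.
Taking the union of these: int(A) = ∅.
cl(A) = ⋂ {C closed : A ⊆ C}. Closed sets containing A: {p2, p5}, {p2, p3, p5}, {p1, p2, p3, p5}, {p1, p2, p3, p4, p5}.
Intersecting these: cl(A) = {p2, p5}.
∂A = cl(A) ∖ int(A) = {p2, p5} ∖ ∅ = {p2, p5}.


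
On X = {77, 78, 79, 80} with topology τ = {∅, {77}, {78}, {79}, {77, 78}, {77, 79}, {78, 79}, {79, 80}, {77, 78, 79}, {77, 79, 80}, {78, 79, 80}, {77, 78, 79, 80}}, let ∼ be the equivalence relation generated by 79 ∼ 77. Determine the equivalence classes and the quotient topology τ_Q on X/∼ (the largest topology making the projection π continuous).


X/∼ = {[77=79], [78], [80]}; |τ_Q| = 6.

Equivalence classes: [77=79], [78], [80].
Quotient map π: X → X/∼ sends 77 ↦ [77=79], 78 ↦ [78], 79 ↦ [77=79], 80 ↦ [80].
For each subset V ⊆ X/∼, compute π^{-1}(V) ⊆ X and check whether π^{-1}(V) ∈ τ. V is open in τ_Q iff π^{-1}(V) ∈ τ.
  V = {}: π^{-1}(V) = ∅ ∈ τ ✓.
  V = {[77=79]}: π^{-1}(V) = {77, 79} ∈ τ ✓.
  V = {[78]}: π^{-1}(V) = {78} ∈ τ ✓.
  V = {[77=79], [78]}: π^{-1}(V) = {77, 78, 79} ∈ τ ✓.
  V = {[80]}: π^{-1}(V) = {80} ∉ τ ✗.
  V = {[77=79], [80]}: π^{-1}(V) = {77, 79, 80} ∈ τ ✓.
  V = {[78], [80]}: π^{-1}(V) = {78, 80} ∉ τ ✗.
  V = {[77=79], [78], [80]}: π^{-1}(V) = {77, 78, 79, 80} ∈ τ ✓.
Open sets in the quotient: τ_Q = {{}, {[77=79]}, {[78]}, {[77=79], [78]}, {[77=79], [80]}, {[77=79], [78], [80]}} (6 elements).


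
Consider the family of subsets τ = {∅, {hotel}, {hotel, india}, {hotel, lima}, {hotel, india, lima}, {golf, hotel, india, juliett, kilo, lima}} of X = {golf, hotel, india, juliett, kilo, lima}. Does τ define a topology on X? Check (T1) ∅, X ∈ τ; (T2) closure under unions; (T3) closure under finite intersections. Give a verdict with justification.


τ IS a topology on X.

Axiom (T1): ∅ ∈ τ? Yes; X ∈ τ? Yes.
Axiom (T2/T3): check pairwise unions and intersections of members of τ.
All pairwise intersections and unions checked — each lies in τ. Therefore τ satisfies (T1), (T2), (T3): it IS a topology on X.


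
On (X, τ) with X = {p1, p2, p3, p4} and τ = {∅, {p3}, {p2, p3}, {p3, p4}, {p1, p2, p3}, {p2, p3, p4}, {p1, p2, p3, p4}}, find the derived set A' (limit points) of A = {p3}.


A' = {p1, p2, p4}

For each x ∈ X, list the open sets U ∈ τ with x ∈ U, then check whether U ∩ (A ∖ {x}) ≠ ∅ for every such U.
  x = p1: opens ∋ x are {p1, p2, p3}, {p1, p2, p3, p4}; each meets A ∖ {p1}, so x IS a limit point.
  x = p2: opens ∋ x are {p2, p3}, {p1, p2, p3}, {p2, p3, p4}, {p1, p2, p3, p4}; each meets A ∖ {p2}, so x IS a limit point.
  x = p3: open {p3} ∋ x has {p3} ∩ (A ∖ {p3}) = ∅, so x is NOT a limit point.
  x = p4: opens ∋ x are {p3, p4}, {p2, p3, p4}, {p1, p2, p3, p4}; each meets A ∖ {p4}, so x IS a limit point.
Collecting: A' = {p1, p2, p4}.


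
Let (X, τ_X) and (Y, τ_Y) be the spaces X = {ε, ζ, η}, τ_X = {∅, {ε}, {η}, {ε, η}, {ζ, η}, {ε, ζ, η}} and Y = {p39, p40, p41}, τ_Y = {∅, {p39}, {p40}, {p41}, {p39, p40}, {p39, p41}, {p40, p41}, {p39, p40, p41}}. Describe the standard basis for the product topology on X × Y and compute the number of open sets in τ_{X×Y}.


Basis B = {∅ × ∅, {ε} × {p39}, {ε} × {p40}, {ε} × {p41}, {η} × {p39}, {η} × {p40}, {η} × {p41}, {ε} × {p39, p40}, {ε} × {p39, p41}, {ε, η} × {p39}, {ε} × {p40, p41}, {ε, η} × {p40}, {ε, η} × {p41}, {ζ, η} × {p39}, {ζ, η} × {p40}, {ζ, η} × {p41}, {η} × {p39, p40}, {η} × {p39, p41}, {η} × {p40, p41}, {ε} × {p39, p40, p41}, {ε, ζ, η} × {p39}, {ε, ζ, η} × {p40}, {ε, ζ, η} × {p41}, {η} × {p39, p40, p41}, {ε, η} × {p39, p40}, {ε, η} × {p39, p41}, {ε, η} × {p40, p41}, {ζ, η} × {p39, p40}, {ζ, η} × {p39, p41}, {ζ, η} × {p40, p41}, {ε, η} × {p39, p40, p41}, {ε, ζ, η} × {p39, p40}, {ε, ζ, η} × {p39, p41}, {ε, ζ, η} × {p40, p41}, {ζ, η} × {p39, p40, p41}, {ε, ζ, η} × {p39, p40, p41}}; |τ_{X×Y}| = 216.

Enumerate products U × V with U ∈ τ_X, V ∈ τ_Y (deduplicated):
  ∅ × ∅ = {} (∅)
  {ε} × {p39} = {(ε,p39)}
  {ε} × {p40} = {(ε,p40)}
  {ε} × {p41} = {(ε,p41)}
  {η} × {p39} = {(η,p39)}
  {η} × {p40} = {(η,p40)}
  {η} × {p41} = {(η,p41)}
  {ε} × {p39, p40} = {(ε,p39), (ε,p40)}
  {ε} × {p39, p41} = {(ε,p39), (ε,p41)}
  {ε, η} × {p39} = {(ε,p39), (η,p39)}
  {ε} × {p40, p41} = {(ε,p40), (ε,p41)}
  {ε, η} × {p40} = {(ε,p40), (η,p40)}
  {ε, η} × {p41} = {(ε,p41), (η,p41)}
  {ζ, η} × {p39} = {(ζ,p39), (η,p39)}
  {ζ, η} × {p40} = {(ζ,p40), (η,p40)}
  {ζ, η} × {p41} = {(ζ,p41), (η,p41)}
  {η} × {p39, p40} = {(η,p39), (η,p40)}
  {η} × {p39, p41} = {(η,p39), (η,p41)}
  {η} × {p40, p41} = {(η,p40), (η,p41)}
  {ε} × {p39, p40, p41} = {(ε,p39), (ε,p40), (ε,p41)}
  {ε, ζ, η} × {p39} = {(ε,p39), (ζ,p39), (η,p39)}
  {ε, ζ, η} × {p40} = {(ε,p40), (ζ,p40), (η,p40)}
  {ε, ζ, η} × {p41} = {(ε,p41), (ζ,p41), (η,p41)}
  {η} × {p39, p40, p41} = {(η,p39), (η,p40), (η,p41)}
  {ε, η} × {p39, p40} = {(ε,p39), (ε,p40), (η,p39), (η,p40)}
  {ε, η} × {p39, p41} = {(ε,p39), (ε,p41), (η,p39), (η,p41)}
  {ε, η} × {p40, p41} = {(ε,p40), (ε,p41), (η,p40), (η,p41)}
  {ζ, η} × {p39, p40} = {(ζ,p39), (ζ,p40), (η,p39), (η,p40)}
  {ζ, η} × {p39, p41} = {(ζ,p39), (ζ,p41), (η,p39), (η,p41)}
  {ζ, η} × {p40, p41} = {(ζ,p40), (ζ,p41), (η,p40), (η,p41)}
  {ε, η} × {p39, p40, p41} = {(ε,p39), (ε,p40), (ε,p41), (η,p39), (η,p40), (η,p41)}
  {ε, ζ, η} × {p39, p40} = {(ε,p39), (ε,p40), (ζ,p39), (ζ,p40), (η,p39), (η,p40)}
  {ε, ζ, η} × {p39, p41} = {(ε,p39), (ε,p41), (ζ,p39), (ζ,p41), (η,p39), (η,p41)}
  {ε, ζ, η} × {p40, p41} = {(ε,p40), (ε,p41), (ζ,p40), (ζ,p41), (η,p40), (η,p41)}
  {ζ, η} × {p39, p40, p41} = {(ζ,p39), (ζ,p40), (ζ,p41), (η,p39), (η,p40), (η,p41)}
  {ε, ζ, η} × {p39, p40, p41} = {(ε,p39), (ε,p40), (ε,p41), (ζ,p39), (ζ,p40), (ζ,p41), (η,p39), (η,p40), (η,p41)}
These 36 distinct sets form the basis B.
Close under arbitrary unions to get τ_{X×Y}; counting gives |τ_{X×Y}| = 216.


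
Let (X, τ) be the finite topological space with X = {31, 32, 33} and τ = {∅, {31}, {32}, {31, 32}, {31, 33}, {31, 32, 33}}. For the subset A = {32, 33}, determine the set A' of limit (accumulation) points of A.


A' = ∅

For each x ∈ X, list the open sets U ∈ τ with x ∈ U, then check whether U ∩ (A ∖ {x}) ≠ ∅ for every such U.
  x = 31: open {31} ∋ x has {31} ∩ (A ∖ {31}) = ∅, so x is NOT a limit point.
  x = 32: open {32} ∋ x has {32} ∩ (A ∖ {32}) = ∅, so x is NOT a limit point.
  x = 33: open {31, 33} ∋ x has {31, 33} ∩ (A ∖ {33}) = ∅, so x is NOT a limit point.
Collecting: A' = ∅.


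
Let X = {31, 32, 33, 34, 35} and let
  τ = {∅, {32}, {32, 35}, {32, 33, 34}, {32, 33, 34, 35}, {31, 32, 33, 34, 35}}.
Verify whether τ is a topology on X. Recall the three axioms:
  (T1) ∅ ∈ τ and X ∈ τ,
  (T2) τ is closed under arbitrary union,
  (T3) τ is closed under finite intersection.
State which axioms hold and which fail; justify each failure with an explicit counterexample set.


τ IS a topology on X.

Axiom (T1): ∅ ∈ τ? Yes; X ∈ τ? Yes.
Axiom (T2/T3): check pairwise unions and intersections of members of τ.
All pairwise intersections and unions checked — each lies in τ. Therefore τ satisfies (T1), (T2), (T3): it IS a topology on X.


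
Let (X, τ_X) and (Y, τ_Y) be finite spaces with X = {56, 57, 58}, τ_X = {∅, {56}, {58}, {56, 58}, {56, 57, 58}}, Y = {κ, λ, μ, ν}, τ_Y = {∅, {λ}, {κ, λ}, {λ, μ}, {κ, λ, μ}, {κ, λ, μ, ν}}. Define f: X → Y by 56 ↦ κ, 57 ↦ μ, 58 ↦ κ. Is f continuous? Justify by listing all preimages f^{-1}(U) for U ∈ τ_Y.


f is NOT continuous.

Compute f^{-1}(U) for each U ∈ τ_Y:
  U = ∅: f^{-1}(U) = ∅ ∈ τ_X ✓.
  U = {λ}: f^{-1}(U) = ∅ ∈ τ_X ✓.
  U = {κ, λ}: f^{-1}(U) = {56, 58} ∈ τ_X ✓.
  U = {λ, μ}: f^{-1}(U) = {57} ∉ τ_X ✗.
  U = {κ, λ, μ}: f^{-1}(U) = {56, 57, 58} ∈ τ_X ✓.
  U = {κ, λ, μ, ν}: f^{-1}(U) = {56, 57, 58} ∈ τ_X ✓.
Found U = {λ, μ} with f^{-1}(U) = {57} not in τ_X. Therefore f is NOT continuous.


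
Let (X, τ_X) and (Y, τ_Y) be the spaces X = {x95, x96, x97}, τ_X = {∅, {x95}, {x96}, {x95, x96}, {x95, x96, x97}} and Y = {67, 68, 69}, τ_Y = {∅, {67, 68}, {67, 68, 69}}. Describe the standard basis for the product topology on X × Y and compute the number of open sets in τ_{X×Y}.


Basis B = {∅ × ∅, {x95} × {67, 68}, {x96} × {67, 68}, {x95} × {67, 68, 69}, {x96} × {67, 68, 69}, {x95, x96} × {67, 68}, {x95, x96} × {67, 68, 69}, {x95, x96, x97} × {67, 68}, {x95, x96, x97} × {67, 68, 69}}; |τ_{X×Y}| = 14.

Enumerate products U × V with U ∈ τ_X, V ∈ τ_Y (deduplicated):
  ∅ × ∅ = {} (∅)
  {x95} × {67, 68} = {(x95,67), (x95,68)}
  {x96} × {67, 68} = {(x96,67), (x96,68)}
  {x95} × {67, 68, 69} = {(x95,67), (x95,68), (x95,69)}
  {x96} × {67, 68, 69} = {(x96,67), (x96,68), (x96,69)}
  {x95, x96} × {67, 68} = {(x95,67), (x95,68), (x96,67), (x96,68)}
  {x95, x96} × {67, 68, 69} = {(x95,67), (x95,68), (x95,69), (x96,67), (x96,68), (x96,69)}
  {x95, x96, x97} × {67, 68} = {(x95,67), (x95,68), (x96,67), (x96,68), (x97,67), (x97,68)}
  {x95, x96, x97} × {67, 68, 69} = {(x95,67), (x95,68), (x95,69), (x96,67), (x96,68), (x96,69), (x97,67), (x97,68), (x97,69)}
These 9 distinct sets form the basis B.
Close under arbitrary unions to get τ_{X×Y}; counting gives |τ_{X×Y}| = 14.


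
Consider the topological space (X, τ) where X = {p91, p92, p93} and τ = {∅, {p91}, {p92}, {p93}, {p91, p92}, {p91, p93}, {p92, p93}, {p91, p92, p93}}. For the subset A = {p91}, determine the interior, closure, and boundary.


int(A) = {p91}, cl(A) = {p91}, ∂A = ∅.

Closed sets in (X, τ) are complements of opens:
  closed(X, τ) = {∅, {p91}, {p92}, {p93}, {p91, p92}, {p91, p93}, {p92, p93}, {p91, p92, p93}}.
int(A) = ⋃ {U ∈ τ : U ⊆ A}. Opens contained in A: ∅, {p91}.
Taking the union of these: int(A) = {p91}.
cl(A) = ⋂ {C closed : A ⊆ C}. Closed sets containing A: {p91}, {p91, p92}, {p91, p93}, {p91, p92, p93}.
Intersecting these: cl(A) = {p91}.
∂A = cl(A) ∖ int(A) = {p91} ∖ {p91} = ∅.


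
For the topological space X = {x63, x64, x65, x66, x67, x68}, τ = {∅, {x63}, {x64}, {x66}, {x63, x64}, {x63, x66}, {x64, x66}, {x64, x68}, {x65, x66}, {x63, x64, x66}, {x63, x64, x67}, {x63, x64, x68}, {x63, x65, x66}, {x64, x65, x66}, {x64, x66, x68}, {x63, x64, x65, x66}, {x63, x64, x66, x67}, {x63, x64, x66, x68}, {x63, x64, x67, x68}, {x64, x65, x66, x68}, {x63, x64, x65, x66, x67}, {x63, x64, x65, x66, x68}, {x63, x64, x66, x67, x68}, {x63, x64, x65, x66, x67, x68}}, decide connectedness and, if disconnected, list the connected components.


(X, τ) is disconnected; components = [{x65, x66}, {x63, x64, x67, x68}].

Find clopen sets (U ∈ τ with X ∖ U ∈ τ):
  U = ∅, X ∖ U = {x63, x64, x65, x66, x67, x68} — both open, so U is clopen.
  U = {x65, x66}, X ∖ U = {x63, x64, x67, x68} — both open, so U is clopen.
  U = {x63, x64, x67, x68}, X ∖ U = {x65, x66} — both open, so U is clopen.
  U = {x63, x64, x65, x66, x67, x68}, X ∖ U = ∅ — both open, so U is clopen.
Nontrivial clopen(s) exist: e.g. {x65, x66}. So (X, τ) is disconnected.
Compute connected components by grouping points that agree on all clopens:
  component: {x65, x66}
  component: {x63, x64, x67, x68}


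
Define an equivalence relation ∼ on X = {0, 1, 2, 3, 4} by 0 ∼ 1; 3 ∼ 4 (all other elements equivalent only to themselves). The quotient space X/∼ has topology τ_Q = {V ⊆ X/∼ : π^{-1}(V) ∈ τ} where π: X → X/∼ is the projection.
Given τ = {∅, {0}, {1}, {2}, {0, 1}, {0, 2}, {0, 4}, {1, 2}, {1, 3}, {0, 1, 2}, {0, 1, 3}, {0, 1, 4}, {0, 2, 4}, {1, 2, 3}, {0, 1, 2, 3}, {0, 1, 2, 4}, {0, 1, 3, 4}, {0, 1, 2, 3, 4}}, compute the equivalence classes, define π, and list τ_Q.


X/∼ = {[0=1], [2], [3=4]}; |τ_Q| = 6.

Equivalence classes: [0=1], [2], [3=4].
Quotient map π: X → X/∼ sends 0 ↦ [0=1], 1 ↦ [0=1], 2 ↦ [2], 3 ↦ [3=4], 4 ↦ [3=4].
For each subset V ⊆ X/∼, compute π^{-1}(V) ⊆ X and check whether π^{-1}(V) ∈ τ. V is open in τ_Q iff π^{-1}(V) ∈ τ.
  V = {}: π^{-1}(V) = ∅ ∈ τ ✓.
  V = {[0=1]}: π^{-1}(V) = {0, 1} ∈ τ ✓.
  V = {[2]}: π^{-1}(V) = {2} ∈ τ ✓.
  V = {[0=1], [2]}: π^{-1}(V) = {0, 1, 2} ∈ τ ✓.
  V = {[3=4]}: π^{-1}(V) = {3, 4} ∉ τ ✗.
  V = {[0=1], [3=4]}: π^{-1}(V) = {0, 1, 3, 4} ∈ τ ✓.
  V = {[2], [3=4]}: π^{-1}(V) = {2, 3, 4} ∉ τ ✗.
  V = {[0=1], [2], [3=4]}: π^{-1}(V) = {0, 1, 2, 3, 4} ∈ τ ✓.
Open sets in the quotient: τ_Q = {{}, {[0=1]}, {[2]}, {[0=1], [2]}, {[0=1], [3=4]}, {[0=1], [2], [3=4]}} (6 elements).


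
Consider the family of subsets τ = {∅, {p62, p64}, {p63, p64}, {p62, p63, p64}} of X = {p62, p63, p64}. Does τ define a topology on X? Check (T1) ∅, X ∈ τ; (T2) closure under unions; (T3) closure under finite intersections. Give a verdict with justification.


τ is NOT a topology on X.

Axiom (T1): ∅ ∈ τ? Yes; X ∈ τ? Yes.
Axiom (T2/T3): check pairwise unions and intersections of members of τ.
Counterexample for (T3): {p62, p64} ∩ {p63, p64} = {p64} ∉ τ. Therefore τ is NOT a topology.


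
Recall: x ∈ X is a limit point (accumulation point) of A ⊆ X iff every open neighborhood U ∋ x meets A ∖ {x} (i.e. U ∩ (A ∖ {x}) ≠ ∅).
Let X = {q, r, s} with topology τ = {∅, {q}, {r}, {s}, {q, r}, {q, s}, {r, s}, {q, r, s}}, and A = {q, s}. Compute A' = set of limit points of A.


A' = ∅

For each x ∈ X, list the open sets U ∈ τ with x ∈ U, then check whether U ∩ (A ∖ {x}) ≠ ∅ for every such U.
  x = q: open {q} ∋ x has {q} ∩ (A ∖ {q}) = ∅, so x is NOT a limit point.
  x = r: open {r} ∋ x has {r} ∩ (A ∖ {r}) = ∅, so x is NOT a limit point.
  x = s: open {s} ∋ x has {s} ∩ (A ∖ {s}) = ∅, so x is NOT a limit point.
Collecting: A' = ∅.


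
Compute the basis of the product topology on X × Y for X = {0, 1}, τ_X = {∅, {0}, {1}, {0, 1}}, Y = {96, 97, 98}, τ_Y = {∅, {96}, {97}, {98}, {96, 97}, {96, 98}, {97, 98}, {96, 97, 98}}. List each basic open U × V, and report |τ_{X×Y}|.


Basis B = {∅ × ∅, {0} × {96}, {0} × {97}, {0} × {98}, {1} × {96}, {1} × {97}, {1} × {98}, {0} × {96, 97}, {0} × {96, 98}, {0, 1} × {96}, {0} × {97, 98}, {0, 1} × {97}, {0, 1} × {98}, {1} × {96, 97}, {1} × {96, 98}, {1} × {97, 98}, {0} × {96, 97, 98}, {1} × {96, 97, 98}, {0, 1} × {96, 97}, {0, 1} × {96, 98}, {0, 1} × {97, 98}, {0, 1} × {96, 97, 98}}; |τ_{X×Y}| = 64.

Enumerate products U × V with U ∈ τ_X, V ∈ τ_Y (deduplicated):
  ∅ × ∅ = {} (∅)
  {0} × {96} = {(0,96)}
  {0} × {97} = {(0,97)}
  {0} × {98} = {(0,98)}
  {1} × {96} = {(1,96)}
  {1} × {97} = {(1,97)}
  {1} × {98} = {(1,98)}
  {0} × {96, 97} = {(0,96), (0,97)}
  {0} × {96, 98} = {(0,96), (0,98)}
  {0, 1} × {96} = {(0,96), (1,96)}
  {0} × {97, 98} = {(0,97), (0,98)}
  {0, 1} × {97} = {(0,97), (1,97)}
  {0, 1} × {98} = {(0,98), (1,98)}
  {1} × {96, 97} = {(1,96), (1,97)}
  {1} × {96, 98} = {(1,96), (1,98)}
  {1} × {97, 98} = {(1,97), (1,98)}
  {0} × {96, 97, 98} = {(0,96), (0,97), (0,98)}
  {1} × {96, 97, 98} = {(1,96), (1,97), (1,98)}
  {0, 1} × {96, 97} = {(0,96), (0,97), (1,96), (1,97)}
  {0, 1} × {96, 98} = {(0,96), (0,98), (1,96), (1,98)}
  {0, 1} × {97, 98} = {(0,97), (0,98), (1,97), (1,98)}
  {0, 1} × {96, 97, 98} = {(0,96), (0,97), (0,98), (1,96), (1,97), (1,98)}
These 22 distinct sets form the basis B.
Close under arbitrary unions to get τ_{X×Y}; counting gives |τ_{X×Y}| = 64.


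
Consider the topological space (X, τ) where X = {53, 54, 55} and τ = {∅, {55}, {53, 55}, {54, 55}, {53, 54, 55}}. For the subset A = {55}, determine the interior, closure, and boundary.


int(A) = {55}, cl(A) = {53, 54, 55}, ∂A = {53, 54}.

Closed sets in (X, τ) are complements of opens:
  closed(X, τ) = {∅, {53}, {54}, {53, 54}, {53, 54, 55}}.
int(A) = ⋃ {U ∈ τ : U ⊆ A}. Opens contained in A: ∅, {55}.
Taking the union of these: int(A) = {55}.
cl(A) = ⋂ {C closed : A ⊆ C}. Closed sets containing A: {53, 54, 55}.
Intersecting these: cl(A) = {53, 54, 55}.
∂A = cl(A) ∖ int(A) = {53, 54, 55} ∖ {55} = {53, 54}.


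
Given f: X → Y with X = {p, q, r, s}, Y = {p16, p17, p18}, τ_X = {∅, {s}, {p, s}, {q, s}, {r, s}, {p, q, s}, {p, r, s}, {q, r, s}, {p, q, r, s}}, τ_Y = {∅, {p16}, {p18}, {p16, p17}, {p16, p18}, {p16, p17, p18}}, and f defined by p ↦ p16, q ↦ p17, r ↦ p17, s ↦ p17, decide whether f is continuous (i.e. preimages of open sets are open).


f is NOT continuous.

Compute f^{-1}(U) for each U ∈ τ_Y:
  U = ∅: f^{-1}(U) = ∅ ∈ τ_X ✓.
  U = {p16}: f^{-1}(U) = {p} ∉ τ_X ✗.
  U = {p18}: f^{-1}(U) = ∅ ∈ τ_X ✓.
  U = {p16, p17}: f^{-1}(U) = {p, q, r, s} ∈ τ_X ✓.
  U = {p16, p18}: f^{-1}(U) = {p} ∉ τ_X ✗.
  U = {p16, p17, p18}: f^{-1}(U) = {p, q, r, s} ∈ τ_X ✓.
Found U = {p16} with f^{-1}(U) = {p} not in τ_X. Therefore f is NOT continuous.


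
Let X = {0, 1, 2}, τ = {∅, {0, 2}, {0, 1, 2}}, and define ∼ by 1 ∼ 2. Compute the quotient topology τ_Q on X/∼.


X/∼ = {[0], [1=2]}; |τ_Q| = 2.

Equivalence classes: [0], [1=2].
Quotient map π: X → X/∼ sends 0 ↦ [0], 1 ↦ [1=2], 2 ↦ [1=2].
For each subset V ⊆ X/∼, compute π^{-1}(V) ⊆ X and check whether π^{-1}(V) ∈ τ. V is open in τ_Q iff π^{-1}(V) ∈ τ.
  V = {}: π^{-1}(V) = ∅ ∈ τ ✓.
  V = {[0]}: π^{-1}(V) = {0} ∉ τ ✗.
  V = {[1=2]}: π^{-1}(V) = {1, 2} ∉ τ ✗.
  V = {[0], [1=2]}: π^{-1}(V) = {0, 1, 2} ∈ τ ✓.
Open sets in the quotient: τ_Q = {{}, {[0], [1=2]}} (2 elements).


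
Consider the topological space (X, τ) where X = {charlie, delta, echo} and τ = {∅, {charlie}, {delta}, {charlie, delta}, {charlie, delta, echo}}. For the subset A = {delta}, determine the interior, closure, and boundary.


int(A) = {delta}, cl(A) = {delta, echo}, ∂A = {echo}.

Closed sets in (X, τ) are complements of opens:
  closed(X, τ) = {∅, {echo}, {charlie, echo}, {delta, echo}, {charlie, delta, echo}}.
int(A) = ⋃ {U ∈ τ : U ⊆ A}. Opens contained in A: ∅, {delta}.
Taking the union of these: int(A) = {delta}.
cl(A) = ⋂ {C closed : A ⊆ C}. Closed sets containing A: {delta, echo}, {charlie, delta, echo}.
Intersecting these: cl(A) = {delta, echo}.
∂A = cl(A) ∖ int(A) = {delta, echo} ∖ {delta} = {echo}.
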